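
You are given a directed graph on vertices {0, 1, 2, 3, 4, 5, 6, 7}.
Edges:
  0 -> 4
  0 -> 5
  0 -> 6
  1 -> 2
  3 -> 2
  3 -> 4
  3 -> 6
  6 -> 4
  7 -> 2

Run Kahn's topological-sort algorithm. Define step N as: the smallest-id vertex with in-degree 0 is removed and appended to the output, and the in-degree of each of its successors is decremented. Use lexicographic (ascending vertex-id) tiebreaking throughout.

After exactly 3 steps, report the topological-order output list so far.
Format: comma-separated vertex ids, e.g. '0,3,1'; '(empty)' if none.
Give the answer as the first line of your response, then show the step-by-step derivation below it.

0,1,3

step 1: output 0; order=[0]; indeg=(0,0,3,0,2,0,1,0)
step 2: output 1; order=[0,1]; indeg=(0,0,2,0,2,0,1,0)
step 3: output 3; order=[0,1,3]; indeg=(0,0,1,0,1,0,0,0)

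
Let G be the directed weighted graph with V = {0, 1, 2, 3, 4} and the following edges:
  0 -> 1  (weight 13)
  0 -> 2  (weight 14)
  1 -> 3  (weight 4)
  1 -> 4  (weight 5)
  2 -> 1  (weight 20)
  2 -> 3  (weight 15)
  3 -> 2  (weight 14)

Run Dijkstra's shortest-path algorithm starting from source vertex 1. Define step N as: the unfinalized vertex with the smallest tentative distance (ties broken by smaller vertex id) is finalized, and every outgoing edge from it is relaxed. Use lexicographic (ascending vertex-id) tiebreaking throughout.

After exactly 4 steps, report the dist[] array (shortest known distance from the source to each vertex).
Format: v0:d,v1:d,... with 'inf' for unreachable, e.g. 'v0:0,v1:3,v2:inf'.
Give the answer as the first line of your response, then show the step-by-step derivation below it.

v0:inf,v1:0,v2:18,v3:4,v4:5

step 1: dist = v0:inf,v1:0,v2:inf,v3:4,v4:5
step 2: dist = v0:inf,v1:0,v2:18,v3:4,v4:5
step 3: dist = v0:inf,v1:0,v2:18,v3:4,v4:5
step 4: dist = v0:inf,v1:0,v2:18,v3:4,v4:5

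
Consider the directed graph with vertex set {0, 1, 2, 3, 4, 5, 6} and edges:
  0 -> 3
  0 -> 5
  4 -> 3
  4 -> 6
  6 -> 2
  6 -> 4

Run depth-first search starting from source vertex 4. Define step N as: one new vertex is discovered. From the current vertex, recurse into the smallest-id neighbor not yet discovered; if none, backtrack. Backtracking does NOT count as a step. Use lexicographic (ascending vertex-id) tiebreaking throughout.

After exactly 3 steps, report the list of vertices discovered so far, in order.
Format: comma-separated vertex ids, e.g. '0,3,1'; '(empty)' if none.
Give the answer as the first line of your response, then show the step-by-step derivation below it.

4,3,6

step 1: discover 4; path=4; order=4
step 2: discover 3; path=4>3; order=4,3
step 3: discover 6; path=4>6; order=4,3,6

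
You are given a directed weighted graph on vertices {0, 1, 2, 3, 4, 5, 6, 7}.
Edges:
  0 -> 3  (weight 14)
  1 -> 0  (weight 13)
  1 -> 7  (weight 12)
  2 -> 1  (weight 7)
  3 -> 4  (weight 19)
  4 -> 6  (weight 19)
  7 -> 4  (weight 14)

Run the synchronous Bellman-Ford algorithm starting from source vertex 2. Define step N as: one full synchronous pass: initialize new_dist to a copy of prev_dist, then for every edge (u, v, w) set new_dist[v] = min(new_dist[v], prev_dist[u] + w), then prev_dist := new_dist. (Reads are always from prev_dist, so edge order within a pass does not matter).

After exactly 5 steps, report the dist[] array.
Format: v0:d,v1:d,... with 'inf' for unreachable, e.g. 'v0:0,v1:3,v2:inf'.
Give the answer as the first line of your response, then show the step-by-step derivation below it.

v0:20,v1:7,v2:0,v3:34,v4:33,v5:inf,v6:52,v7:19

step 1: dist = v0:inf,v1:7,v2:0,v3:inf,v4:inf,v5:inf,v6:inf,v7:inf
step 2: dist = v0:20,v1:7,v2:0,v3:inf,v4:inf,v5:inf,v6:inf,v7:19
step 3: dist = v0:20,v1:7,v2:0,v3:34,v4:33,v5:inf,v6:inf,v7:19
step 4: dist = v0:20,v1:7,v2:0,v3:34,v4:33,v5:inf,v6:52,v7:19
step 5: dist = v0:20,v1:7,v2:0,v3:34,v4:33,v5:inf,v6:52,v7:19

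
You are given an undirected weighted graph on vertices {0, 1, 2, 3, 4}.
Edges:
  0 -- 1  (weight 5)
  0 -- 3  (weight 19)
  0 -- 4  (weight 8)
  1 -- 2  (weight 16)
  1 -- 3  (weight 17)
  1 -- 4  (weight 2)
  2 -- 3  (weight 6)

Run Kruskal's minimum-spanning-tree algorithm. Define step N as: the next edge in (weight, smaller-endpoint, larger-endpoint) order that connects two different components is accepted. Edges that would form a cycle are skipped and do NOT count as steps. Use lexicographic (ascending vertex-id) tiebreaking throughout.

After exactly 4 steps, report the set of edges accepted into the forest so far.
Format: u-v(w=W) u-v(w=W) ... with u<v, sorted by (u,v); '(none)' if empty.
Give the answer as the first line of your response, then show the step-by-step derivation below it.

0-1(w=5) 1-2(w=16) 1-4(w=2) 2-3(w=6)

step 1: add edge 1-4 (w=2); MST = {1-4(w=2)}
step 2: add edge 0-1 (w=5); MST = {0-1(w=5) 1-4(w=2)}
step 3: add edge 2-3 (w=6); MST = {0-1(w=5) 1-4(w=2) 2-3(w=6)}
step 4: add edge 1-2 (w=16); MST = {0-1(w=5) 1-2(w=16) 1-4(w=2) 2-3(w=6)}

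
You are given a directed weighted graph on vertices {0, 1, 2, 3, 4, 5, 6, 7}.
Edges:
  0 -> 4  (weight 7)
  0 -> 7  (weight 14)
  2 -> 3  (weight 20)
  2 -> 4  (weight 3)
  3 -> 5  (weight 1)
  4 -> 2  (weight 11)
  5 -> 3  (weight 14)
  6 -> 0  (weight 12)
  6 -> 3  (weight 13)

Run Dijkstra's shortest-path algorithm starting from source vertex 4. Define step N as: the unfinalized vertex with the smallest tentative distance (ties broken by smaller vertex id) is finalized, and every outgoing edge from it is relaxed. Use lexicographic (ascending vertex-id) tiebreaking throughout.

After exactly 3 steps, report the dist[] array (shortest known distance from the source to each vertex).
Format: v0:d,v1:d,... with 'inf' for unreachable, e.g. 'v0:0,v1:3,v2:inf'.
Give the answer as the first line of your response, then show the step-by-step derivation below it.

v0:inf,v1:inf,v2:11,v3:31,v4:0,v5:32,v6:inf,v7:inf

step 1: dist = v0:inf,v1:inf,v2:11,v3:inf,v4:0,v5:inf,v6:inf,v7:inf
step 2: dist = v0:inf,v1:inf,v2:11,v3:31,v4:0,v5:inf,v6:inf,v7:inf
step 3: dist = v0:inf,v1:inf,v2:11,v3:31,v4:0,v5:32,v6:inf,v7:inf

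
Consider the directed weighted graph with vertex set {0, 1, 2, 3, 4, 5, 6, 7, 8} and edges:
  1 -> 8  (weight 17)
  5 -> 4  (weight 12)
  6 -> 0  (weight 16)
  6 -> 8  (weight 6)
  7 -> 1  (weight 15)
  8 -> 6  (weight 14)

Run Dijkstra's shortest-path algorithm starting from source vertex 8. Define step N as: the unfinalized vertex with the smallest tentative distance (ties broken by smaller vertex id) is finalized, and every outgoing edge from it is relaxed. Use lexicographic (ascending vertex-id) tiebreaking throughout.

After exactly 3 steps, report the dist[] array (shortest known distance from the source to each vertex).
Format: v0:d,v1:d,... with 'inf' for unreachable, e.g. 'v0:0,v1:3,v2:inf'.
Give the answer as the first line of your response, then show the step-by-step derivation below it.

v0:30,v1:inf,v2:inf,v3:inf,v4:inf,v5:inf,v6:14,v7:inf,v8:0

step 1: dist = v0:inf,v1:inf,v2:inf,v3:inf,v4:inf,v5:inf,v6:14,v7:inf,v8:0
step 2: dist = v0:30,v1:inf,v2:inf,v3:inf,v4:inf,v5:inf,v6:14,v7:inf,v8:0
step 3: dist = v0:30,v1:inf,v2:inf,v3:inf,v4:inf,v5:inf,v6:14,v7:inf,v8:0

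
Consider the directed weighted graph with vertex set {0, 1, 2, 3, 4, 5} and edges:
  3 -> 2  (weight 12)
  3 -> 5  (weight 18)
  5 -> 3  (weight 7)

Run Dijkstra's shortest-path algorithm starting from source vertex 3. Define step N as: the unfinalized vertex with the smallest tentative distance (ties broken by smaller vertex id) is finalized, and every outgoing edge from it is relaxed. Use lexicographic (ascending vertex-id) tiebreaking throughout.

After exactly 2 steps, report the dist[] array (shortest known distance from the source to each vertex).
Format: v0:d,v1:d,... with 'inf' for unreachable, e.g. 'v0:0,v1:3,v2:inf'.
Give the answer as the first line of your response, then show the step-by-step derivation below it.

v0:inf,v1:inf,v2:12,v3:0,v4:inf,v5:18

step 1: dist = v0:inf,v1:inf,v2:12,v3:0,v4:inf,v5:18
step 2: dist = v0:inf,v1:inf,v2:12,v3:0,v4:inf,v5:18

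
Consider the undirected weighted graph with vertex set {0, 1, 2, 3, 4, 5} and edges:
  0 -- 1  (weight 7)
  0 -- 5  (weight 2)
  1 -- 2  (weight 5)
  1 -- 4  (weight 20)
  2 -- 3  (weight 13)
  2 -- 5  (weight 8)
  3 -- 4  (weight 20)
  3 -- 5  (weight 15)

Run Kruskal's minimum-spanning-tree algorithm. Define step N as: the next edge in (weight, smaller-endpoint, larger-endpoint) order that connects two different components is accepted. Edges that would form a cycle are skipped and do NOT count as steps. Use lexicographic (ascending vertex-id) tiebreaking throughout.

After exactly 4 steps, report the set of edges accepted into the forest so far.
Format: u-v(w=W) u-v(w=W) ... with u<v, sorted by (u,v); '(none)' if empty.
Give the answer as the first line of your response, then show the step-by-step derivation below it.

0-1(w=7) 0-5(w=2) 1-2(w=5) 2-3(w=13)

step 1: add edge 0-5 (w=2); MST = {0-5(w=2)}
step 2: add edge 1-2 (w=5); MST = {0-5(w=2) 1-2(w=5)}
step 3: add edge 0-1 (w=7); MST = {0-1(w=7) 0-5(w=2) 1-2(w=5)}
step 4: add edge 2-3 (w=13); MST = {0-1(w=7) 0-5(w=2) 1-2(w=5) 2-3(w=13)}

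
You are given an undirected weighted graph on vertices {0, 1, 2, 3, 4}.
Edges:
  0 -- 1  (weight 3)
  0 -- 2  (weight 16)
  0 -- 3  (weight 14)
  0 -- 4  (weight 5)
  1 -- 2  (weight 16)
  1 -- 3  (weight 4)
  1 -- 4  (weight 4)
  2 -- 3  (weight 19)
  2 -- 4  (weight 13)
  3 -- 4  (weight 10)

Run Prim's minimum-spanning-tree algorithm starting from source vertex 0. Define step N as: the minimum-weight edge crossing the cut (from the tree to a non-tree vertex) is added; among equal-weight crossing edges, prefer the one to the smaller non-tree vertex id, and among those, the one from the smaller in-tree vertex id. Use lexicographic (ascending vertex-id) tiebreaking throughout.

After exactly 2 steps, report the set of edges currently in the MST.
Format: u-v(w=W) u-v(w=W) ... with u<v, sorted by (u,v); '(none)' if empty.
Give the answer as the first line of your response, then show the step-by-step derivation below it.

0-1(w=3) 1-3(w=4)

step 1: add edge 0-1 (w=3); MST = {0-1(w=3)}
step 2: add edge 1-3 (w=4); MST = {0-1(w=3) 1-3(w=4)}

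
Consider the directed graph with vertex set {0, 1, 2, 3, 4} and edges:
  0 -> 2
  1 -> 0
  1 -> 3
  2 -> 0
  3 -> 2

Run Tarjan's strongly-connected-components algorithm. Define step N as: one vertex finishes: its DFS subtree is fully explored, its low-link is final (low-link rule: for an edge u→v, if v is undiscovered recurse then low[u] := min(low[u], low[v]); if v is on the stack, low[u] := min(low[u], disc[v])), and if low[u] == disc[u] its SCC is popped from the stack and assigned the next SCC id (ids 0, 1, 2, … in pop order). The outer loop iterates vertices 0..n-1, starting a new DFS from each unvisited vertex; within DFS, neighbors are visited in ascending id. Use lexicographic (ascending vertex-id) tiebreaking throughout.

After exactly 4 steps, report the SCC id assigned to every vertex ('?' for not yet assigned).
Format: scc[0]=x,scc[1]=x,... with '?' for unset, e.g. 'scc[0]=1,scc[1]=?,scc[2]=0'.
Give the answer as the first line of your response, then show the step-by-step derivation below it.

scc[0]=0,scc[1]=2,scc[2]=0,scc[3]=1,scc[4]=?

step 1: low=(low[0]=0,low[1]=?,low[2]=0,low[3]=?,low[4]=?); scc=(scc[0]=?,scc[1]=?,scc[2]=?,scc[3]=?,scc[4]=?)
step 2: low=(low[0]=0,low[1]=?,low[2]=0,low[3]=?,low[4]=?); scc=(scc[0]=0,scc[1]=?,scc[2]=0,scc[3]=?,scc[4]=?)
step 3: low=(low[0]=0,low[1]=2,low[2]=0,low[3]=3,low[4]=?); scc=(scc[0]=0,scc[1]=?,scc[2]=0,scc[3]=1,scc[4]=?)
step 4: low=(low[0]=0,low[1]=2,low[2]=0,low[3]=3,low[4]=?); scc=(scc[0]=0,scc[1]=2,scc[2]=0,scc[3]=1,scc[4]=?)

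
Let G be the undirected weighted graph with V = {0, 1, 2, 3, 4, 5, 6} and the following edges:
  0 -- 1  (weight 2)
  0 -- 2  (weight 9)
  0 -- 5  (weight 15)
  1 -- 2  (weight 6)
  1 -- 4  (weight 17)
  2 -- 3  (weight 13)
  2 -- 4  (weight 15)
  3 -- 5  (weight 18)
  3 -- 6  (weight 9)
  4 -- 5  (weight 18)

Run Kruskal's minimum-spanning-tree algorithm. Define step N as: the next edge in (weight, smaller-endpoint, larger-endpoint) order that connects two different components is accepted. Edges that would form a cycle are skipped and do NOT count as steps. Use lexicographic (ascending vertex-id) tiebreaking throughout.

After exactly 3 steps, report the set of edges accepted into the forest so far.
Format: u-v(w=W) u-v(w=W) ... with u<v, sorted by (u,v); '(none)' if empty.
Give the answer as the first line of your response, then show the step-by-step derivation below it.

0-1(w=2) 1-2(w=6) 3-6(w=9)

step 1: add edge 0-1 (w=2); MST = {0-1(w=2)}
step 2: add edge 1-2 (w=6); MST = {0-1(w=2) 1-2(w=6)}
step 3: add edge 3-6 (w=9); MST = {0-1(w=2) 1-2(w=6) 3-6(w=9)}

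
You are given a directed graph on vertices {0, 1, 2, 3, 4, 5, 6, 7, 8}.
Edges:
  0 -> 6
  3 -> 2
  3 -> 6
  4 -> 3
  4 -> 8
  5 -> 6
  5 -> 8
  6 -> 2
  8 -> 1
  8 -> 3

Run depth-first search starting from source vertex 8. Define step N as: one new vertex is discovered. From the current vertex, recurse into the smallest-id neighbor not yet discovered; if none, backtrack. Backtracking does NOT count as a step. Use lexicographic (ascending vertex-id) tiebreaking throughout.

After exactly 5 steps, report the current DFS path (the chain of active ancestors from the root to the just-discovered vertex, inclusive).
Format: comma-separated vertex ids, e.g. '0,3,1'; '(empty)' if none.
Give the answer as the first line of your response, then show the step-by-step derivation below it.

8,3,6

step 1: discover 8; path=8; order=8
step 2: discover 1; path=8>1; order=8,1
step 3: discover 3; path=8>3; order=8,1,3
step 4: discover 2; path=8>3>2; order=8,1,3,2
step 5: discover 6; path=8>3>6; order=8,1,3,2,6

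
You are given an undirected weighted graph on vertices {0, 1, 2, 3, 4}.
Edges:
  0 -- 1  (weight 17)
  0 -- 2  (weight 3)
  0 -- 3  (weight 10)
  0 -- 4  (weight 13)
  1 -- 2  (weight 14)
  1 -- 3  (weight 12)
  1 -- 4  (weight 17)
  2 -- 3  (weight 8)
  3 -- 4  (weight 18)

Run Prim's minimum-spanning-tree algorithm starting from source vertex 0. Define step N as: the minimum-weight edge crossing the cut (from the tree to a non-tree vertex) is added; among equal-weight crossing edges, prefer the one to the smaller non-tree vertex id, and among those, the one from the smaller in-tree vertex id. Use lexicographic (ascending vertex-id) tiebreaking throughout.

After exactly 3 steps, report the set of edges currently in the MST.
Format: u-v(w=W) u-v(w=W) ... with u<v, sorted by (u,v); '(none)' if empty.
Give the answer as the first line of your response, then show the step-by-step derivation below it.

0-2(w=3) 1-3(w=12) 2-3(w=8)

step 1: add edge 0-2 (w=3); MST = {0-2(w=3)}
step 2: add edge 2-3 (w=8); MST = {0-2(w=3) 2-3(w=8)}
step 3: add edge 1-3 (w=12); MST = {0-2(w=3) 1-3(w=12) 2-3(w=8)}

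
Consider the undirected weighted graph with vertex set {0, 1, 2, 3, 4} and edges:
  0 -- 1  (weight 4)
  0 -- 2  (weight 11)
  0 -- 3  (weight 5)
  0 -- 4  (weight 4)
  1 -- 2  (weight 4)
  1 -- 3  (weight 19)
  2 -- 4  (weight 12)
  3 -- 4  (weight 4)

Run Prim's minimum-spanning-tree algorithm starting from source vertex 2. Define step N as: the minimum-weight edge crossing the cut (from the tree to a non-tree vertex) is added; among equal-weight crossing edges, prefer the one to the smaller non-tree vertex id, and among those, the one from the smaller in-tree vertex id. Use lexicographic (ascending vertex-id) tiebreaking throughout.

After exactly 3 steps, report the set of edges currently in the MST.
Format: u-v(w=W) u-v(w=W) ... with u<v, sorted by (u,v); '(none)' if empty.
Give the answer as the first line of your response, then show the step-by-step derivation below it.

0-1(w=4) 0-4(w=4) 1-2(w=4)

step 1: add edge 1-2 (w=4); MST = {1-2(w=4)}
step 2: add edge 0-1 (w=4); MST = {0-1(w=4) 1-2(w=4)}
step 3: add edge 0-4 (w=4); MST = {0-1(w=4) 0-4(w=4) 1-2(w=4)}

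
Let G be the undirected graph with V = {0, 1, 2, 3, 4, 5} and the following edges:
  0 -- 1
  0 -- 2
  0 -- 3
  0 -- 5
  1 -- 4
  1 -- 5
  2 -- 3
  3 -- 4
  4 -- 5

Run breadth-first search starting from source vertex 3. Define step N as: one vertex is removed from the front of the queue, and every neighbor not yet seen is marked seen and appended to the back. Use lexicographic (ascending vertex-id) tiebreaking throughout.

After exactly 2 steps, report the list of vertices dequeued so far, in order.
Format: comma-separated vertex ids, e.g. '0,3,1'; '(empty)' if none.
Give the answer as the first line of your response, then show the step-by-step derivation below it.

3,0

step 1: dequeue 3; queue=[0,2,4]; order=3
step 2: dequeue 0; queue=[2,4,1,5]; order=3,0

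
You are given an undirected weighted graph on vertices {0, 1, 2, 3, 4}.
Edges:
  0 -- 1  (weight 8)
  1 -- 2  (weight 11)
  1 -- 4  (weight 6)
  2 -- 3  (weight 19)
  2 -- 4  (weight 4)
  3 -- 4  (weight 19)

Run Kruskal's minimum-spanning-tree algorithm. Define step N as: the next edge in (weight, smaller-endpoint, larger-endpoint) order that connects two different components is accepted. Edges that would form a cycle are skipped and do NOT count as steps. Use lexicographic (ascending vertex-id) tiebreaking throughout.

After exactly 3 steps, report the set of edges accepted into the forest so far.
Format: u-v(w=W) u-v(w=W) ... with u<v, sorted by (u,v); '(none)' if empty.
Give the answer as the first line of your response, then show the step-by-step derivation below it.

0-1(w=8) 1-4(w=6) 2-4(w=4)

step 1: add edge 2-4 (w=4); MST = {2-4(w=4)}
step 2: add edge 1-4 (w=6); MST = {1-4(w=6) 2-4(w=4)}
step 3: add edge 0-1 (w=8); MST = {0-1(w=8) 1-4(w=6) 2-4(w=4)}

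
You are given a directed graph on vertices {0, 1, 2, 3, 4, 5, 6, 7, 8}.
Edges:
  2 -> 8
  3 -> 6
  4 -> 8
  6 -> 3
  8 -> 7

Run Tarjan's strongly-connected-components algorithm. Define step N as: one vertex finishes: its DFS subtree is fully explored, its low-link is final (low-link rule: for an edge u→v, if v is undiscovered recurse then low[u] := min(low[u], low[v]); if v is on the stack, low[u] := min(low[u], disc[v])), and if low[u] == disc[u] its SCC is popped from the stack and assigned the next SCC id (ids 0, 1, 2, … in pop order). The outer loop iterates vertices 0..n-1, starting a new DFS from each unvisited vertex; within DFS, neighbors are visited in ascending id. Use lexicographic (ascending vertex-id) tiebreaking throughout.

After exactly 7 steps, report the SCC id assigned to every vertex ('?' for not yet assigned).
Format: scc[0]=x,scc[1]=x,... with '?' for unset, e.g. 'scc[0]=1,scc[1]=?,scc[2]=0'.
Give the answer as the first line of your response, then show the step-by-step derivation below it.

scc[0]=0,scc[1]=1,scc[2]=4,scc[3]=5,scc[4]=?,scc[5]=?,scc[6]=5,scc[7]=2,scc[8]=3

step 1: low=(low[0]=0,low[1]=?,low[2]=?,low[3]=?,low[4]=?,low[5]=?,low[6]=?,low[7]=?,low[8]=?); scc=(scc[0]=0,scc[1]=?,scc[2]=?,scc[3]=?,scc[4]=?,scc[5]=?,scc[6]=?,scc[7]=?,scc[8]=?)
step 2: low=(low[0]=0,low[1]=1,low[2]=?,low[3]=?,low[4]=?,low[5]=?,low[6]=?,low[7]=?,low[8]=?); scc=(scc[0]=0,scc[1]=1,scc[2]=?,scc[3]=?,scc[4]=?,scc[5]=?,scc[6]=?,scc[7]=?,scc[8]=?)
step 3: low=(low[0]=0,low[1]=1,low[2]=2,low[3]=?,low[4]=?,low[5]=?,low[6]=?,low[7]=4,low[8]=3); scc=(scc[0]=0,scc[1]=1,scc[2]=?,scc[3]=?,scc[4]=?,scc[5]=?,scc[6]=?,scc[7]=2,scc[8]=?)
step 4: low=(low[0]=0,low[1]=1,low[2]=2,low[3]=?,low[4]=?,low[5]=?,low[6]=?,low[7]=4,low[8]=3); scc=(scc[0]=0,scc[1]=1,scc[2]=?,scc[3]=?,scc[4]=?,scc[5]=?,scc[6]=?,scc[7]=2,scc[8]=3)
step 5: low=(low[0]=0,low[1]=1,low[2]=2,low[3]=?,low[4]=?,low[5]=?,low[6]=?,low[7]=4,low[8]=3); scc=(scc[0]=0,scc[1]=1,scc[2]=4,scc[3]=?,scc[4]=?,scc[5]=?,scc[6]=?,scc[7]=2,scc[8]=3)
step 6: low=(low[0]=0,low[1]=1,low[2]=2,low[3]=5,low[4]=?,low[5]=?,low[6]=5,low[7]=4,low[8]=3); scc=(scc[0]=0,scc[1]=1,scc[2]=4,scc[3]=?,scc[4]=?,scc[5]=?,scc[6]=?,scc[7]=2,scc[8]=3)
step 7: low=(low[0]=0,low[1]=1,low[2]=2,low[3]=5,low[4]=?,low[5]=?,low[6]=5,low[7]=4,low[8]=3); scc=(scc[0]=0,scc[1]=1,scc[2]=4,scc[3]=5,scc[4]=?,scc[5]=?,scc[6]=5,scc[7]=2,scc[8]=3)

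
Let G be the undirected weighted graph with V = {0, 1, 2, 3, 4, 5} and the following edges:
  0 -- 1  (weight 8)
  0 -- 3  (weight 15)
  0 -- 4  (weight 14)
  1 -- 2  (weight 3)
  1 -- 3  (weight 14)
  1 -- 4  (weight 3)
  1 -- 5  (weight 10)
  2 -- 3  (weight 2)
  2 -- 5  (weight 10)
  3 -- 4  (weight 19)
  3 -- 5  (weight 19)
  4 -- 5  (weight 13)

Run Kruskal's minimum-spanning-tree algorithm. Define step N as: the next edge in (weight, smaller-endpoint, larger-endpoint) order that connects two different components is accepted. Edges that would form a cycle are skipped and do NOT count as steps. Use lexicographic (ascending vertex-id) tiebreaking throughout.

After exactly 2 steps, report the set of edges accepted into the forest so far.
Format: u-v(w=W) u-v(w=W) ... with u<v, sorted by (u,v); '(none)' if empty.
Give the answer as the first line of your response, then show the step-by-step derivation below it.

1-2(w=3) 2-3(w=2)

step 1: add edge 2-3 (w=2); MST = {2-3(w=2)}
step 2: add edge 1-2 (w=3); MST = {1-2(w=3) 2-3(w=2)}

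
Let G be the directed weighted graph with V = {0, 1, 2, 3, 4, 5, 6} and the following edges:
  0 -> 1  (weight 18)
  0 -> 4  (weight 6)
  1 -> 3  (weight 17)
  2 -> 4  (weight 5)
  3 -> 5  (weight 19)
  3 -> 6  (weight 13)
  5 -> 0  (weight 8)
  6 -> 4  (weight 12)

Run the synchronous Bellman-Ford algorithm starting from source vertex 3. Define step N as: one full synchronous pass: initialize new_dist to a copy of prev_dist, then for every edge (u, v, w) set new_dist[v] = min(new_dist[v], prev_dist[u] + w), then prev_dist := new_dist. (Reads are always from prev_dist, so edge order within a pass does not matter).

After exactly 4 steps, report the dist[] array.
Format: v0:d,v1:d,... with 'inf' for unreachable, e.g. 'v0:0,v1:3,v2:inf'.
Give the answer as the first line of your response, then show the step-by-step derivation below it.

v0:27,v1:45,v2:inf,v3:0,v4:25,v5:19,v6:13

step 1: dist = v0:inf,v1:inf,v2:inf,v3:0,v4:inf,v5:19,v6:13
step 2: dist = v0:27,v1:inf,v2:inf,v3:0,v4:25,v5:19,v6:13
step 3: dist = v0:27,v1:45,v2:inf,v3:0,v4:25,v5:19,v6:13
step 4: dist = v0:27,v1:45,v2:inf,v3:0,v4:25,v5:19,v6:13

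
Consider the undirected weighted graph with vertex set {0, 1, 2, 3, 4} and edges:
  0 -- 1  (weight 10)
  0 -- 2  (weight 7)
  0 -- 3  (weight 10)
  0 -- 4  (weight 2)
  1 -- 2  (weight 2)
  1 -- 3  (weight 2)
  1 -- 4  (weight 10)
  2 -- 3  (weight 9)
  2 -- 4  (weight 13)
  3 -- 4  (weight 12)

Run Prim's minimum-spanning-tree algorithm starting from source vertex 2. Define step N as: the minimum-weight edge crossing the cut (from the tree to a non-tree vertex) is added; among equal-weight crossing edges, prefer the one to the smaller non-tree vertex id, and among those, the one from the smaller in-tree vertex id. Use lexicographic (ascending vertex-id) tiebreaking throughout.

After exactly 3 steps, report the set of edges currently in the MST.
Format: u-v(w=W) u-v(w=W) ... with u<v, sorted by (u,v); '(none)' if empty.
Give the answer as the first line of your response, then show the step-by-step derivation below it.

0-2(w=7) 1-2(w=2) 1-3(w=2)

step 1: add edge 1-2 (w=2); MST = {1-2(w=2)}
step 2: add edge 1-3 (w=2); MST = {1-2(w=2) 1-3(w=2)}
step 3: add edge 0-2 (w=7); MST = {0-2(w=7) 1-2(w=2) 1-3(w=2)}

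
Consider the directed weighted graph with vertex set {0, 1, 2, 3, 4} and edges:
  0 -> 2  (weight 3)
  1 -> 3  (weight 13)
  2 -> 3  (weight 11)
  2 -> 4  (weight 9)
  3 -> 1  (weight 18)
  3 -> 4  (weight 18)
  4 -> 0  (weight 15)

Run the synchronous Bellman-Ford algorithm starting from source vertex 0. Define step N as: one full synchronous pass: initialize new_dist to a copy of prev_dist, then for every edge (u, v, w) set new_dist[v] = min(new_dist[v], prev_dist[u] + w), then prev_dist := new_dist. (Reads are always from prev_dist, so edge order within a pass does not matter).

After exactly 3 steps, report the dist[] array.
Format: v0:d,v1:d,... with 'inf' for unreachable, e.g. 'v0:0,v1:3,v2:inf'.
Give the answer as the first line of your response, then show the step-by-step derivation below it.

v0:0,v1:32,v2:3,v3:14,v4:12

step 1: dist = v0:0,v1:inf,v2:3,v3:inf,v4:inf
step 2: dist = v0:0,v1:inf,v2:3,v3:14,v4:12
step 3: dist = v0:0,v1:32,v2:3,v3:14,v4:12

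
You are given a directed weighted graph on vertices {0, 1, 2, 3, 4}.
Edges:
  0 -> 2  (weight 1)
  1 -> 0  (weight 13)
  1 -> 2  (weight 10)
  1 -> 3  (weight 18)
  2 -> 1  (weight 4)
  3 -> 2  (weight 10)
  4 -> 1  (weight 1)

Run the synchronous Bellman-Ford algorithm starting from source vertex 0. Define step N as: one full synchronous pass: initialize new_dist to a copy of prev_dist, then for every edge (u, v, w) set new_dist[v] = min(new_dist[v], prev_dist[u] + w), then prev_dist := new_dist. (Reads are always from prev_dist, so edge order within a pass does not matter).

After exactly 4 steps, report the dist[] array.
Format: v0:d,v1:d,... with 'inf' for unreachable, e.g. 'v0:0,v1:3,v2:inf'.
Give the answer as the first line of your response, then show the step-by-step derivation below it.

v0:0,v1:5,v2:1,v3:23,v4:inf

step 1: dist = v0:0,v1:inf,v2:1,v3:inf,v4:inf
step 2: dist = v0:0,v1:5,v2:1,v3:inf,v4:inf
step 3: dist = v0:0,v1:5,v2:1,v3:23,v4:inf
step 4: dist = v0:0,v1:5,v2:1,v3:23,v4:inf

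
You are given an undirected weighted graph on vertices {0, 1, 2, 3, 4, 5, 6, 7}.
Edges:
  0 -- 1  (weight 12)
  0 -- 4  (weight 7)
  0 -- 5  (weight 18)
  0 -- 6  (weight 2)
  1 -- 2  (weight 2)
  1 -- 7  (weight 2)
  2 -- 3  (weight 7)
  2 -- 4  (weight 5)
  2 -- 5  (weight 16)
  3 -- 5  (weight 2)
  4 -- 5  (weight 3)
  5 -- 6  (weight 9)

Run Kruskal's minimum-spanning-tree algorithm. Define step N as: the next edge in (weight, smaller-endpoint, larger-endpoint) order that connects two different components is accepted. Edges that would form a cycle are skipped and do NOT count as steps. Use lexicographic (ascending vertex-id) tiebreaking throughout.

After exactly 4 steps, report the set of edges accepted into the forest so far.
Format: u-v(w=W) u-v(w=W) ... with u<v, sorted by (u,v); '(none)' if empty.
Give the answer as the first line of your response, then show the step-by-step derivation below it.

0-6(w=2) 1-2(w=2) 1-7(w=2) 3-5(w=2)

step 1: add edge 0-6 (w=2); MST = {0-6(w=2)}
step 2: add edge 1-2 (w=2); MST = {0-6(w=2) 1-2(w=2)}
step 3: add edge 1-7 (w=2); MST = {0-6(w=2) 1-2(w=2) 1-7(w=2)}
step 4: add edge 3-5 (w=2); MST = {0-6(w=2) 1-2(w=2) 1-7(w=2) 3-5(w=2)}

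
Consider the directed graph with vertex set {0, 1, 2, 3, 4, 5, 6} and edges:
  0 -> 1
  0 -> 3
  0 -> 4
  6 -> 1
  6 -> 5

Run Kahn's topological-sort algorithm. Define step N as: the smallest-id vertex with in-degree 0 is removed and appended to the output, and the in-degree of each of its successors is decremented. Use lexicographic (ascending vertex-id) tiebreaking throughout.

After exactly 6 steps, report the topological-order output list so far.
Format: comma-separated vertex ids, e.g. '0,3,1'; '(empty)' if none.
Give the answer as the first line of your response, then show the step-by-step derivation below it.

0,2,3,4,6,1

step 1: output 0; order=[0]; indeg=(0,1,0,0,0,1,0)
step 2: output 2; order=[0,2]; indeg=(0,1,0,0,0,1,0)
step 3: output 3; order=[0,2,3]; indeg=(0,1,0,0,0,1,0)
step 4: output 4; order=[0,2,3,4]; indeg=(0,1,0,0,0,1,0)
step 5: output 6; order=[0,2,3,4,6]; indeg=(0,0,0,0,0,0,0)
step 6: output 1; order=[0,2,3,4,6,1]; indeg=(0,0,0,0,0,0,0)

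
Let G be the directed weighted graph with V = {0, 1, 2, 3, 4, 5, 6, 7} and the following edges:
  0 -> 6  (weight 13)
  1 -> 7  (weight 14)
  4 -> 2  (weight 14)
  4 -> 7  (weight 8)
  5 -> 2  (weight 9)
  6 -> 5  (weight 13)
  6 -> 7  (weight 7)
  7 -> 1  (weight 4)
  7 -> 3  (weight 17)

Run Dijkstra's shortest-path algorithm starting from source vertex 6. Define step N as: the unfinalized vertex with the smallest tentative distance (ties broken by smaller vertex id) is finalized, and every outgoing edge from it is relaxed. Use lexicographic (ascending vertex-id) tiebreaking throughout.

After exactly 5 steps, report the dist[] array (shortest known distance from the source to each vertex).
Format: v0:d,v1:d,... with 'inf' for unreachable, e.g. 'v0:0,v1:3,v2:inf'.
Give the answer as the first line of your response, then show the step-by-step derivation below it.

v0:inf,v1:11,v2:22,v3:24,v4:inf,v5:13,v6:0,v7:7

step 1: dist = v0:inf,v1:inf,v2:inf,v3:inf,v4:inf,v5:13,v6:0,v7:7
step 2: dist = v0:inf,v1:11,v2:inf,v3:24,v4:inf,v5:13,v6:0,v7:7
step 3: dist = v0:inf,v1:11,v2:inf,v3:24,v4:inf,v5:13,v6:0,v7:7
step 4: dist = v0:inf,v1:11,v2:22,v3:24,v4:inf,v5:13,v6:0,v7:7
step 5: dist = v0:inf,v1:11,v2:22,v3:24,v4:inf,v5:13,v6:0,v7:7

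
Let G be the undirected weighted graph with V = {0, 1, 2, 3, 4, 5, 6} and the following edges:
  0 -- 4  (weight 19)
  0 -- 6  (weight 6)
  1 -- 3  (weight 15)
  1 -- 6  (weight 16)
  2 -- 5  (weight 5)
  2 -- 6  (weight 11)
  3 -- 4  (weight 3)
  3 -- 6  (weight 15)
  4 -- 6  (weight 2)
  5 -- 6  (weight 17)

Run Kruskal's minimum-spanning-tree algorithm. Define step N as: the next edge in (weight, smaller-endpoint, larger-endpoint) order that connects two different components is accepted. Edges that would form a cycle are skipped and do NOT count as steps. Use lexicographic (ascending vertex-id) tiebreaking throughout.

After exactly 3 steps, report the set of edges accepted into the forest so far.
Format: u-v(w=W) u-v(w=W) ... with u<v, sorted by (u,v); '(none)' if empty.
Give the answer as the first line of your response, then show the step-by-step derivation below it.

2-5(w=5) 3-4(w=3) 4-6(w=2)

step 1: add edge 4-6 (w=2); MST = {4-6(w=2)}
step 2: add edge 3-4 (w=3); MST = {3-4(w=3) 4-6(w=2)}
step 3: add edge 2-5 (w=5); MST = {2-5(w=5) 3-4(w=3) 4-6(w=2)}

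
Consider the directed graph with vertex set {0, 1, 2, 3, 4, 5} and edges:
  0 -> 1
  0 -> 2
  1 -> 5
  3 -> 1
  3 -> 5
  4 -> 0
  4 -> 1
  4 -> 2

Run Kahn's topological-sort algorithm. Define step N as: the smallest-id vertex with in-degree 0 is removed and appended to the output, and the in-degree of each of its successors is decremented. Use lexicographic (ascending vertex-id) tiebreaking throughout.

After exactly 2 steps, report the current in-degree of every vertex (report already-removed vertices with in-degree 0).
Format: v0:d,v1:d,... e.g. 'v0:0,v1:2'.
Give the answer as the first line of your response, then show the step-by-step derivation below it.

v0:0,v1:1,v2:1,v3:0,v4:0,v5:1

step 1: output 3; order=[3]; indeg=(1,2,2,0,0,1)
step 2: output 4; order=[3,4]; indeg=(0,1,1,0,0,1)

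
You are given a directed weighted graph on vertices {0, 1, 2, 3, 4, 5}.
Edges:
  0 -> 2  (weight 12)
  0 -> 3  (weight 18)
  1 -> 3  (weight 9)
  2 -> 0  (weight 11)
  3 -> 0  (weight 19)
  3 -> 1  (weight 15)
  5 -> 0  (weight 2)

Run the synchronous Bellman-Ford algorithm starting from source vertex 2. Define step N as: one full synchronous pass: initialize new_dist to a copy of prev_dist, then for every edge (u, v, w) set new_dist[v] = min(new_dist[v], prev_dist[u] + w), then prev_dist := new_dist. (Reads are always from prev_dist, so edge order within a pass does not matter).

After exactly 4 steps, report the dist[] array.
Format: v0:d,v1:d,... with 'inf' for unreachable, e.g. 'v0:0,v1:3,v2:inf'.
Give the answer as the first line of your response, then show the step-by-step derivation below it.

v0:11,v1:44,v2:0,v3:29,v4:inf,v5:inf

step 1: dist = v0:11,v1:inf,v2:0,v3:inf,v4:inf,v5:inf
step 2: dist = v0:11,v1:inf,v2:0,v3:29,v4:inf,v5:inf
step 3: dist = v0:11,v1:44,v2:0,v3:29,v4:inf,v5:inf
step 4: dist = v0:11,v1:44,v2:0,v3:29,v4:inf,v5:inf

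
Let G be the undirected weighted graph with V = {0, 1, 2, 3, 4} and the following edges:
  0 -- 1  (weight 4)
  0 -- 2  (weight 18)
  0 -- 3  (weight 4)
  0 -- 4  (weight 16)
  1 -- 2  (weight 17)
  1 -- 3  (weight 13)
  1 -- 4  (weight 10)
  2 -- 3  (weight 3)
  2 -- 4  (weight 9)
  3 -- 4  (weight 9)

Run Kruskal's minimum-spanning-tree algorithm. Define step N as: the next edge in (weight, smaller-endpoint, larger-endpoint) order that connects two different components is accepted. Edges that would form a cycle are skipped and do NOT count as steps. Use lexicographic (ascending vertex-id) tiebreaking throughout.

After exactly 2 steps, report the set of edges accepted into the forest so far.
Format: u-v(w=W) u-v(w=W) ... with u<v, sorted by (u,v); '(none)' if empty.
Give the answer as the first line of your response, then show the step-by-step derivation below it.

0-1(w=4) 2-3(w=3)

step 1: add edge 2-3 (w=3); MST = {2-3(w=3)}
step 2: add edge 0-1 (w=4); MST = {0-1(w=4) 2-3(w=3)}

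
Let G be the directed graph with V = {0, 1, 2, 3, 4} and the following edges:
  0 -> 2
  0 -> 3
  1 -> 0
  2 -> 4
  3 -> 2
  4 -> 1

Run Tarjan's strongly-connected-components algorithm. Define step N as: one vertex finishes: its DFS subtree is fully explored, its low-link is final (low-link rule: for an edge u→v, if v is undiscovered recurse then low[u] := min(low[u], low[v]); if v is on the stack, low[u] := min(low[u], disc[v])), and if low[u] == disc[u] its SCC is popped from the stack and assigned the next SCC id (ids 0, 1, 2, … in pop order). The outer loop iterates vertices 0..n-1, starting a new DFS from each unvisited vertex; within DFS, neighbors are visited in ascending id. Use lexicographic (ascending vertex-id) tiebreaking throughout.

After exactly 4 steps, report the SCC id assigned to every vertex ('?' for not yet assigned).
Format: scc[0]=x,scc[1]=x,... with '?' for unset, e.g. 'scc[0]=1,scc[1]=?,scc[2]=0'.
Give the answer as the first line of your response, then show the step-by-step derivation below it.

scc[0]=?,scc[1]=?,scc[2]=?,scc[3]=?,scc[4]=?

step 1: low=(low[0]=0,low[1]=0,low[2]=1,low[3]=?,low[4]=2); scc=(scc[0]=?,scc[1]=?,scc[2]=?,scc[3]=?,scc[4]=?)
step 2: low=(low[0]=0,low[1]=0,low[2]=1,low[3]=?,low[4]=0); scc=(scc[0]=?,scc[1]=?,scc[2]=?,scc[3]=?,scc[4]=?)
step 3: low=(low[0]=0,low[1]=0,low[2]=0,low[3]=?,low[4]=0); scc=(scc[0]=?,scc[1]=?,scc[2]=?,scc[3]=?,scc[4]=?)
step 4: low=(low[0]=0,low[1]=0,low[2]=0,low[3]=1,low[4]=0); scc=(scc[0]=?,scc[1]=?,scc[2]=?,scc[3]=?,scc[4]=?)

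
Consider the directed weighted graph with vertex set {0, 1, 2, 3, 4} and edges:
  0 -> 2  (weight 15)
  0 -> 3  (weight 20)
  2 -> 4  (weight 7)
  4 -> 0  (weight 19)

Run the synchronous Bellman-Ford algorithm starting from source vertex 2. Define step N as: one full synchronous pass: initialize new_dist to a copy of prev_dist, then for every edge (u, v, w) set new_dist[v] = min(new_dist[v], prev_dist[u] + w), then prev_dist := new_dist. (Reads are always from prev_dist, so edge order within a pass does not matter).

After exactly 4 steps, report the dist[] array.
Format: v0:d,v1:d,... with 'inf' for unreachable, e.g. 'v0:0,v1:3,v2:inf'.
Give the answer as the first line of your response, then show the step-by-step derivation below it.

v0:26,v1:inf,v2:0,v3:46,v4:7

step 1: dist = v0:inf,v1:inf,v2:0,v3:inf,v4:7
step 2: dist = v0:26,v1:inf,v2:0,v3:inf,v4:7
step 3: dist = v0:26,v1:inf,v2:0,v3:46,v4:7
step 4: dist = v0:26,v1:inf,v2:0,v3:46,v4:7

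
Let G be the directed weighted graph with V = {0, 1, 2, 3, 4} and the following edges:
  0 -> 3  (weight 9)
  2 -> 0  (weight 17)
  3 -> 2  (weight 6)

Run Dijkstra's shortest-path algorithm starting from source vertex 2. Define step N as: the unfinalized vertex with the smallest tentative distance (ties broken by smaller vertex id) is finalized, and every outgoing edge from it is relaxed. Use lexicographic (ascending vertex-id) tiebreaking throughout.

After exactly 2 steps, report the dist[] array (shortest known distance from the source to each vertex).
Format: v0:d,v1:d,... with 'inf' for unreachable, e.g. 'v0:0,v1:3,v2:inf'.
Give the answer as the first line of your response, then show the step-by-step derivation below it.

v0:17,v1:inf,v2:0,v3:26,v4:inf

step 1: dist = v0:17,v1:inf,v2:0,v3:inf,v4:inf
step 2: dist = v0:17,v1:inf,v2:0,v3:26,v4:inf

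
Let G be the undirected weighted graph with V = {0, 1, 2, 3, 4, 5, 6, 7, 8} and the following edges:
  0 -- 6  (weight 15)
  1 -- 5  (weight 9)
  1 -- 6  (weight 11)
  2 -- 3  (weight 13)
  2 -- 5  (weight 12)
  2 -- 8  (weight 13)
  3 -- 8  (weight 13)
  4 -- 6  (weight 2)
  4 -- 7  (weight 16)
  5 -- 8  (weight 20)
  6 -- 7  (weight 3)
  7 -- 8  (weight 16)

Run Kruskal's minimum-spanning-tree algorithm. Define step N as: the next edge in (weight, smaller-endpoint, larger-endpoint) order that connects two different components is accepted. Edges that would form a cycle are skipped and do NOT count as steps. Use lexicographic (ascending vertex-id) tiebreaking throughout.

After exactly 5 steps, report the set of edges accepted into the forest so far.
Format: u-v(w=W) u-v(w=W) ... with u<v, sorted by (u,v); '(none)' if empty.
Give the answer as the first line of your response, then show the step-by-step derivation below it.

1-5(w=9) 1-6(w=11) 2-5(w=12) 4-6(w=2) 6-7(w=3)

step 1: add edge 4-6 (w=2); MST = {4-6(w=2)}
step 2: add edge 6-7 (w=3); MST = {4-6(w=2) 6-7(w=3)}
step 3: add edge 1-5 (w=9); MST = {1-5(w=9) 4-6(w=2) 6-7(w=3)}
step 4: add edge 1-6 (w=11); MST = {1-5(w=9) 1-6(w=11) 4-6(w=2) 6-7(w=3)}
step 5: add edge 2-5 (w=12); MST = {1-5(w=9) 1-6(w=11) 2-5(w=12) 4-6(w=2) 6-7(w=3)}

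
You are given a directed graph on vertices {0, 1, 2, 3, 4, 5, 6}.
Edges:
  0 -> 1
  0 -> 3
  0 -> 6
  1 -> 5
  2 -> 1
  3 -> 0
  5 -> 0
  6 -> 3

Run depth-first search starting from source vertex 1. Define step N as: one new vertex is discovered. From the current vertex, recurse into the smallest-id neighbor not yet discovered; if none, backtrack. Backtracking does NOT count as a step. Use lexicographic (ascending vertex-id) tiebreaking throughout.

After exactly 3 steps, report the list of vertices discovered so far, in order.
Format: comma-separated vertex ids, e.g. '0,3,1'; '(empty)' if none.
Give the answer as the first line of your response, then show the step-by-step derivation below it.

1,5,0

step 1: discover 1; path=1; order=1
step 2: discover 5; path=1>5; order=1,5
step 3: discover 0; path=1>5>0; order=1,5,0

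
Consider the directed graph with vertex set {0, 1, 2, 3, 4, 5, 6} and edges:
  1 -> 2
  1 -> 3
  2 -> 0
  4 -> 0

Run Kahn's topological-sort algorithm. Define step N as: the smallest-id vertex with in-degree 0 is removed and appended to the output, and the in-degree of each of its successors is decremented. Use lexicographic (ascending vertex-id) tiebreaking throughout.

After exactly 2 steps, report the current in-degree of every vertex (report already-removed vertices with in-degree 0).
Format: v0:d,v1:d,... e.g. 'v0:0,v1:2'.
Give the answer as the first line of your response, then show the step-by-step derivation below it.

v0:1,v1:0,v2:0,v3:0,v4:0,v5:0,v6:0

step 1: output 1; order=[1]; indeg=(2,0,0,0,0,0,0)
step 2: output 2; order=[1,2]; indeg=(1,0,0,0,0,0,0)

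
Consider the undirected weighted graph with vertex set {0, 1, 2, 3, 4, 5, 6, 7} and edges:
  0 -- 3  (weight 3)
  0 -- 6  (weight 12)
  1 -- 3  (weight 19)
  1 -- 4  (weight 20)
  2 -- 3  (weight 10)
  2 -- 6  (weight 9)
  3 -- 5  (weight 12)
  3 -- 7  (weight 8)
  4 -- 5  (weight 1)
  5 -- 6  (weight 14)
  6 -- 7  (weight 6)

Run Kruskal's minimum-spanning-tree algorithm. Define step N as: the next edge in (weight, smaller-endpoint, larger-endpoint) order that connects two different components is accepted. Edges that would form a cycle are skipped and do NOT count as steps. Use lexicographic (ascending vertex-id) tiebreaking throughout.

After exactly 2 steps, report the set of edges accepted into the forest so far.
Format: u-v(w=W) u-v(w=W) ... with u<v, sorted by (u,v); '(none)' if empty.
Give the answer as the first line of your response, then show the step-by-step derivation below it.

0-3(w=3) 4-5(w=1)

step 1: add edge 4-5 (w=1); MST = {4-5(w=1)}
step 2: add edge 0-3 (w=3); MST = {0-3(w=3) 4-5(w=1)}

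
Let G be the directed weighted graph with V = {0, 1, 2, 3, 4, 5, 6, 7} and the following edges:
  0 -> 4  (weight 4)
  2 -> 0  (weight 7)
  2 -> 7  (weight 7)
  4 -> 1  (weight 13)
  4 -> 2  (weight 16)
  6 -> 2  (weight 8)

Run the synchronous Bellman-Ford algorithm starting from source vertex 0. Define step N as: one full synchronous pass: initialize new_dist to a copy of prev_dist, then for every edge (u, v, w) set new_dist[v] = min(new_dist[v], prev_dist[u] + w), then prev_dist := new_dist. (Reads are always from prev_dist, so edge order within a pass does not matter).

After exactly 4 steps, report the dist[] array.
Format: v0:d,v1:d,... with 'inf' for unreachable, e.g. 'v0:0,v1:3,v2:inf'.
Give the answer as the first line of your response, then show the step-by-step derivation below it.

v0:0,v1:17,v2:20,v3:inf,v4:4,v5:inf,v6:inf,v7:27

step 1: dist = v0:0,v1:inf,v2:inf,v3:inf,v4:4,v5:inf,v6:inf,v7:inf
step 2: dist = v0:0,v1:17,v2:20,v3:inf,v4:4,v5:inf,v6:inf,v7:inf
step 3: dist = v0:0,v1:17,v2:20,v3:inf,v4:4,v5:inf,v6:inf,v7:27
step 4: dist = v0:0,v1:17,v2:20,v3:inf,v4:4,v5:inf,v6:inf,v7:27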